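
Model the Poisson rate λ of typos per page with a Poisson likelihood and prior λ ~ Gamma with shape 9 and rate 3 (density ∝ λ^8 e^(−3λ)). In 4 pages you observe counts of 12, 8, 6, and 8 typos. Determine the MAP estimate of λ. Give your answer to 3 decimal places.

λ̂_MAP = 6.000

Σxᵢ = 12+8+6+8 = 34, with n = 4.
Posterior ∝ λ^8e^(−3λ) · λ^34e^(−4λ) = λ^42e^(−7λ), i.e. Gamma(shape=43, rate=7).
The mode of a Gamma(a, b) with a ≥ 1 (shape–rate) is (a−1)/b = 42/7 ≈ 6.000.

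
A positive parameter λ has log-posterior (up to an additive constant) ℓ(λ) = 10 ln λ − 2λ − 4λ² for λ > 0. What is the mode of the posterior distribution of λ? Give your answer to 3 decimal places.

ℓ'(λ) = 10/λ − 2 − 8λ. Setting this to zero and multiplying by λ: 8λ² + 2λ − 10 = 0.
λ = (−2 + √(2² + 4·8·10)) / (2·8) = (−2 + √324) / 16 = (−2 + 18)/16 = 1.
ℓ''(λ) = −10/λ² − 8 < 0, confirming a maximum.

λ̂_MAP = 1.000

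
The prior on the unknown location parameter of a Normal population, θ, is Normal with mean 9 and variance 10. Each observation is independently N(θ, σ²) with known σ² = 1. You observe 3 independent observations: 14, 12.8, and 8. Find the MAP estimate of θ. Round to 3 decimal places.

θ̂_MAP = 11.516

n = 3; x̄ = (14 + 12.8 + 8)/3 = 34.8/3 = 11.6.
For a Normal prior and Normal likelihood with known variance, the posterior is Normal; its mode equals its mean, the precision-weighted average.
Prior precision 1/σ₀² = 1/10 = 0.1; data precision n/σ² = 3/1 = 3.
θ̂ = (0.1·9 + 3·11.6) / (0.1 + 3) = 35.7/3.1 = 357/31 ≈ 11.516.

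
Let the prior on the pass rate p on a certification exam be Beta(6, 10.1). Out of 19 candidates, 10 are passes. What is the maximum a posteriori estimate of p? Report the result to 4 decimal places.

p̂_MAP = 0.4532

Prior: Beta(6, 10.1).
Data: 10 successes in 19 trials. The binomial likelihood contributes p^10(1−p)^9, so the posterior is Beta(6+10, 10.1+9) = Beta(16, 19.1).
For Beta(a, b) with a, b > 1 the mode is (a−1)/(a+b−2) = 15/33.1 ≈ 0.4532.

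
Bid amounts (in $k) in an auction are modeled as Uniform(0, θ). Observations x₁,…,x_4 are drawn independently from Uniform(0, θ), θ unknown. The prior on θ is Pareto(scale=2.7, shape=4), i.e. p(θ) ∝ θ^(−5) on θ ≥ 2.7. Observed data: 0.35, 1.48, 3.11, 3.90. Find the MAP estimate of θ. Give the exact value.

θ̂_MAP = 3.90

The Uniform(0, θ) likelihood is θ^(−n) for θ ≥ max(xᵢ), zero otherwise. Here max(xᵢ) = 3.90.
Posterior ∝ θ^(−5) · θ^(−4) = θ^(−9) on θ ≥ max(2.7, 3.90) = 3.90.
This density is strictly decreasing in θ, so the posterior mode lies at the lower boundary of the support.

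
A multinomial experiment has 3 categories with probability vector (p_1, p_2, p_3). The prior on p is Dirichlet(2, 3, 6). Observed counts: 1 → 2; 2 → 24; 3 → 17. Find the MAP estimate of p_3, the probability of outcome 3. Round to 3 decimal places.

The posterior is Dirichlet(αᵢ + nᵢ) = Dirichlet(4, 27, 23).
For a Dirichlet(a₁,…,a_K) with all aᵢ > 1, the mode has j-th component (aⱼ − 1)/(Σaᵢ − K).
Here Σaᵢ = 54 and K = 3, so p_3 = (23 − 1)/(54 − 3) = 22/51 ≈ 0.431.

MAP estimate: 0.431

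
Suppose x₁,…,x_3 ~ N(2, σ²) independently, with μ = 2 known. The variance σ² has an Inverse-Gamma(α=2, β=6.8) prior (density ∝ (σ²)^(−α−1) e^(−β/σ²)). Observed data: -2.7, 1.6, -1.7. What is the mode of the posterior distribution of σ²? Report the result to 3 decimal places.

Sum of squared deviations about the known mean: SS = (-2.7−2)² + (1.6−2)² + (-1.7−2)² = 35.94.
The Normal likelihood contributes (σ²)^(−n/2) exp(−SS/(2σ²)), so the posterior is Inverse-Gamma(α + n/2, β + SS/2) = Inverse-Gamma(3.5, 24.77).
The mode of Inverse-Gamma(a, b) is b/(a+1) = 24.77/4.5 ≈ 5.504.

σ̂²_MAP = 5.504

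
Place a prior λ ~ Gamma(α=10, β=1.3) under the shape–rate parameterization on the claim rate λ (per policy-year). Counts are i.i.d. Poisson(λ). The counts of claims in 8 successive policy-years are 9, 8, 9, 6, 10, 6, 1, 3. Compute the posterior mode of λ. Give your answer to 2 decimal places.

λ̂_MAP = 6.56

Σxᵢ = 9+8+9+6+10+6+1+3 = 52, with n = 8.
Posterior ∝ λ^9e^(−1.3λ) · λ^52e^(−8λ) = λ^61e^(−9.3λ), i.e. Gamma(shape=62, rate=9.3).
The mode of a Gamma(a, b) with a ≥ 1 (shape–rate) is (a−1)/b = 61/9.3 ≈ 6.56.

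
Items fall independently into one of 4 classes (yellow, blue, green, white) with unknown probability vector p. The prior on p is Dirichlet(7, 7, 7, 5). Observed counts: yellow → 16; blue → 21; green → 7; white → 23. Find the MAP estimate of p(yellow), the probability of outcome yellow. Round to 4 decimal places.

MAP estimate of p(yellow) = 0.2472

The posterior is Dirichlet(αᵢ + nᵢ) = Dirichlet(23, 28, 14, 28).
For a Dirichlet(a₁,…,a_K) with all aᵢ > 1, the mode has j-th component (aⱼ − 1)/(Σaᵢ − K).
Here Σaᵢ = 93 and K = 4, so p(yellow) = (23 − 1)/(93 − 4) = 22/89 ≈ 0.2472.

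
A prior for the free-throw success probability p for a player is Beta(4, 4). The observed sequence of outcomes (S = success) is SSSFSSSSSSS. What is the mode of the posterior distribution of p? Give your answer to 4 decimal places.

Prior: Beta(4, 4).
Data: 10 successes in 11 trials (from the sequence). The binomial likelihood contributes p^10(1−p)^1, so the posterior is Beta(4+10, 4+1) = Beta(14, 5).
For Beta(a, b) with a, b > 1 the mode is (a−1)/(a+b−2) = 13/17 ≈ 0.7647.

p̂_MAP = 0.7647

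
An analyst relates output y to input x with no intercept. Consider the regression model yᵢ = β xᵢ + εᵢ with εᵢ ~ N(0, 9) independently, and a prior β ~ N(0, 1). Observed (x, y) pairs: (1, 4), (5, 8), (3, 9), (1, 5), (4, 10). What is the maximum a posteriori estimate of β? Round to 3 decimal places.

β̂_MAP = 1.902

log p(β | y) = −Σ(yᵢ − βxᵢ)²/(2·9) − β²/(2·1) + const.
Setting the derivative to zero: Σxᵢ(yᵢ − βxᵢ)/9 − β/1 = 0, so β = Σxᵢyᵢ / (Σxᵢ² + σ²/τ²).
Σxᵢyᵢ = 1·4 + 5·8 + 3·9 + 1·5 + 4·10 = 116; Σxᵢ² = 52; σ²/τ² = 9.
β̂_MAP = 116 / (52 + 9) = 116/61 ≈ 1.902.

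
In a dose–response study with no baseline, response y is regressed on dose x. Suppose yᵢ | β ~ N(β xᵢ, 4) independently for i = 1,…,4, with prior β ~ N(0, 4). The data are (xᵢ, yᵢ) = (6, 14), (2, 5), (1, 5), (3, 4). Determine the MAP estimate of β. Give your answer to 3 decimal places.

β̂_MAP = 2.176

log p(β | y) = −Σ(yᵢ − βxᵢ)²/(2·4) − β²/(2·4) + const.
Setting the derivative to zero: Σxᵢ(yᵢ − βxᵢ)/4 − β/4 = 0, so β = Σxᵢyᵢ / (Σxᵢ² + σ²/τ²).
Σxᵢyᵢ = 6·14 + 2·5 + 1·5 + 3·4 = 111; Σxᵢ² = 50; σ²/τ² = 1.
β̂_MAP = 111 / (50 + 1) = 111/51 ≈ 2.176.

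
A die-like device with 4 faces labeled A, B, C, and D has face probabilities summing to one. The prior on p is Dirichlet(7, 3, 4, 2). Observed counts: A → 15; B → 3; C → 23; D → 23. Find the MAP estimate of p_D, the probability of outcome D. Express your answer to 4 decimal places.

MAP estimate of p_D = 0.3158

The posterior is Dirichlet(αᵢ + nᵢ) = Dirichlet(22, 6, 27, 25).
For a Dirichlet(a₁,…,a_K) with all aᵢ > 1, the mode has j-th component (aⱼ − 1)/(Σaᵢ − K).
Here Σaᵢ = 80 and K = 4, so p_D = (25 − 1)/(80 − 4) = 24/76 ≈ 0.3158.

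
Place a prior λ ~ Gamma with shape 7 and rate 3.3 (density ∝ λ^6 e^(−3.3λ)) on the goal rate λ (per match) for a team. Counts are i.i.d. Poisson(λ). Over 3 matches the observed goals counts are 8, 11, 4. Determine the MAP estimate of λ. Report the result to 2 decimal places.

Σxᵢ = 8+11+4 = 23, with n = 3.
Posterior ∝ λ^6e^(−3.3λ) · λ^23e^(−3λ) = λ^29e^(−6.3λ), i.e. Gamma(shape=30, rate=6.3).
The mode of a Gamma(a, b) with a ≥ 1 (shape–rate) is (a−1)/b = 29/6.3 ≈ 4.60.

λ̂_MAP = 4.60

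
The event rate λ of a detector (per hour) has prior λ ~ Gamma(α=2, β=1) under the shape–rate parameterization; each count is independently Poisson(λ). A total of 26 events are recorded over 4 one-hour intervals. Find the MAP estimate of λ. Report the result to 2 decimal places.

λ̂_MAP = 5.40

Σxᵢ = 26, n = 4.
Posterior ∝ λe^(−1λ) · λ^26e^(−4λ) = λ^27e^(−5λ), i.e. Gamma(shape=28, rate=5).
The mode of a Gamma(a, b) with a ≥ 1 (shape–rate) is (a−1)/b = 27/5 ≈ 5.40.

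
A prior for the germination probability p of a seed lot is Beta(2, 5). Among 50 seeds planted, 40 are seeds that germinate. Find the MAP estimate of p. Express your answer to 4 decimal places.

p̂_MAP = 0.7455

Prior: Beta(2, 5).
Data: 40 successes in 50 trials. The binomial likelihood contributes p^40(1−p)^10, so the posterior is Beta(2+40, 5+10) = Beta(42, 15).
For Beta(a, b) with a, b > 1 the mode is (a−1)/(a+b−2) = 41/55 ≈ 0.7455.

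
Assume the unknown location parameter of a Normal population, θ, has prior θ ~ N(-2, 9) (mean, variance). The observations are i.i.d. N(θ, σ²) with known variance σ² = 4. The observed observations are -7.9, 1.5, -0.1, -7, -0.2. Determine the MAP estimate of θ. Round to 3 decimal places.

θ̂_MAP = -2.680

n = 5; x̄ = ((-7.9) + 1.5 + (-0.1) + (-7) + (-0.2))/5 = -13.7/5 = -2.74.
For a Normal prior and Normal likelihood with known variance, the posterior is Normal; its mode equals its mean, the precision-weighted average.
Prior precision 1/σ₀² = 1/9; data precision n/σ² = 5/4 = 1.25.
θ̂ = ((1/9)·(-2) + 1.25·(-2.74)) / (1/9 + 1.25) = (-1313/360)/(49/36) = -1313/490 ≈ -2.680.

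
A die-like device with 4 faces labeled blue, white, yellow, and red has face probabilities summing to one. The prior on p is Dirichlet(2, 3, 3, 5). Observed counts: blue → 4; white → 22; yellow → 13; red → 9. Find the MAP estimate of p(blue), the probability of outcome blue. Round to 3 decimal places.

MAP estimate of p(blue) = 0.088

The posterior is Dirichlet(αᵢ + nᵢ) = Dirichlet(6, 25, 16, 14).
For a Dirichlet(a₁,…,a_K) with all aᵢ > 1, the mode has j-th component (aⱼ − 1)/(Σaᵢ − K).
Here Σaᵢ = 61 and K = 4, so p(blue) = (6 − 1)/(61 − 4) = 5/57 ≈ 0.088.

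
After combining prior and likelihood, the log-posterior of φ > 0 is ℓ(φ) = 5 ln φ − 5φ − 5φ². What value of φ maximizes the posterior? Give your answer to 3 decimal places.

ℓ'(φ) = 5/φ − 5 − 10φ. Setting this to zero and multiplying by φ: 10φ² + 5φ − 5 = 0.
φ = (−5 + √(5² + 4·10·5)) / (2·10) = (−5 + √225) / 20 = (−5 + 15)/20 = 1/2.
ℓ''(φ) = −5/φ² − 10 < 0, confirming a maximum.

φ̂_MAP = 0.500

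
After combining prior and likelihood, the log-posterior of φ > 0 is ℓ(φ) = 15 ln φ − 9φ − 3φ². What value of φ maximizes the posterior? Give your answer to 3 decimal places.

φ̂_MAP = 1.000

ℓ'(φ) = 15/φ − 9 − 6φ. Setting this to zero and multiplying by φ: 6φ² + 9φ − 15 = 0.
φ = (−9 + √(9² + 4·6·15)) / (2·6) = (−9 + √441) / 12 = (−9 + 21)/12 = 1.
ℓ''(φ) = −15/φ² − 6 < 0, confirming a maximum.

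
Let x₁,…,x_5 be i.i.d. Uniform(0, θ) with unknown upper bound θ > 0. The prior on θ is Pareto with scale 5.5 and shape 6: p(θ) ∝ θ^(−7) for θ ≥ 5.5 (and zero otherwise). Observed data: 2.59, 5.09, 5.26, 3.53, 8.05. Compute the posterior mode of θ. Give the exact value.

The Uniform(0, θ) likelihood is θ^(−n) for θ ≥ max(xᵢ), zero otherwise. Here max(xᵢ) = 8.05.
Posterior ∝ θ^(−7) · θ^(−5) = θ^(−12) on θ ≥ max(5.5, 8.05) = 8.05.
This density is strictly decreasing in θ, so the posterior mode lies at the lower boundary of the support.

θ̂_MAP = 8.05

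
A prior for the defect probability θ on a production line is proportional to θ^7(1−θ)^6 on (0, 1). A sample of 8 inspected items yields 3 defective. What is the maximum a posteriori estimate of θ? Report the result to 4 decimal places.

The prior density ∝ θ^7(1−θ)^6 is the kernel of Beta(8, 7).
Data: 3 successes in 8 trials. The binomial likelihood contributes θ^3(1−θ)^5, so the posterior is Beta(8+3, 7+5) = Beta(11, 12).
For Beta(a, b) with a, b > 1 the mode is (a−1)/(a+b−2) = 10/21 ≈ 0.4762.

θ̂_MAP = 0.4762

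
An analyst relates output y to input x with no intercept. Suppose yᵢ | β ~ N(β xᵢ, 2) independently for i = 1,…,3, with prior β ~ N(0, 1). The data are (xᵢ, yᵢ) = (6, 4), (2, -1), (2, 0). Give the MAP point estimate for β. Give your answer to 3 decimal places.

β̂_MAP = 0.478

log p(β | y) = −Σ(yᵢ − βxᵢ)²/(2·2) − β²/(2·1) + const.
Setting the derivative to zero: Σxᵢ(yᵢ − βxᵢ)/2 − β/1 = 0, so β = Σxᵢyᵢ / (Σxᵢ² + σ²/τ²).
Σxᵢyᵢ = 6·4 + 2·(-1) + 2·0 = 22; Σxᵢ² = 44; σ²/τ² = 2.
β̂_MAP = 22 / (44 + 2) = 22/46 ≈ 0.478.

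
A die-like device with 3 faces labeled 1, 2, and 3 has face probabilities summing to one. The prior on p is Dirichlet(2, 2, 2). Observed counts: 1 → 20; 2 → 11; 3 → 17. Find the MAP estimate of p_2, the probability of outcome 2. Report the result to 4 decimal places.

MAP estimate: 0.2353

The posterior is Dirichlet(αᵢ + nᵢ) = Dirichlet(22, 13, 19).
For a Dirichlet(a₁,…,a_K) with all aᵢ > 1, the mode has j-th component (aⱼ − 1)/(Σaᵢ − K).
Here Σaᵢ = 54 and K = 3, so p_2 = (13 − 1)/(54 − 3) = 12/51 ≈ 0.2353.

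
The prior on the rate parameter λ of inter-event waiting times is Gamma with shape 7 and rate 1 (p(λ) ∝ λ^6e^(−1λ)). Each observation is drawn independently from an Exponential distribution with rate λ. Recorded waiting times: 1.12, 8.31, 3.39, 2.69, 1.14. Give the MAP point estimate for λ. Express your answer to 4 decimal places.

λ̂_MAP = 0.6232

The Exponential(rate=λ) likelihood is ∝ λ^n e^(−λΣtᵢ). Here n = 5 and Σtᵢ = 1.12 + 8.31 + 3.39 + 2.69 + 1.14 = 16.65.
Posterior ∝ λ^6e^(−1λ) · λ^5e^(−16.65λ) = λ^11e^(−17.65λ), i.e. Gamma(12, 17.65).
Mode = (a−1)/b = 11/17.65 ≈ 0.6232.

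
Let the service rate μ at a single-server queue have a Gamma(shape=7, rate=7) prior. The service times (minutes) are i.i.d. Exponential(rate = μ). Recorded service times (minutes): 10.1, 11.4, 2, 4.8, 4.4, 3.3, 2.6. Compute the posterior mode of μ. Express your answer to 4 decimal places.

μ̂_MAP = 0.2851

The Exponential(rate=μ) likelihood is ∝ μ^n e^(−μΣtᵢ). Here n = 7 and Σtᵢ = 10.1 + 11.4 + 2 + 4.8 + 4.4 + 3.3 + 2.6 = 38.6.
Posterior ∝ μ^6e^(−7μ) · μ^7e^(−38.6μ) = μ^13e^(−45.6μ), i.e. Gamma(14, 45.6).
Mode = (a−1)/b = 13/45.6 ≈ 0.2851.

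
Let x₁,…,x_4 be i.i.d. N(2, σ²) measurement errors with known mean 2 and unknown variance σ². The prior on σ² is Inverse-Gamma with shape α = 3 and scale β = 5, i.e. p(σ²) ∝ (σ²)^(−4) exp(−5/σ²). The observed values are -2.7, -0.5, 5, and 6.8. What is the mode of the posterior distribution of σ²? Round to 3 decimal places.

Sum of squared deviations about the known mean: SS = (-2.7−2)² + (-0.5−2)² + (5−2)² + (6.8−2)² = 60.38.
The Normal likelihood contributes (σ²)^(−n/2) exp(−SS/(2σ²)), so the posterior is Inverse-Gamma(α + n/2, β + SS/2) = Inverse-Gamma(5, 35.19).
The mode of Inverse-Gamma(a, b) is b/(a+1) = 35.19/6 ≈ 5.865.

σ̂²_MAP = 5.865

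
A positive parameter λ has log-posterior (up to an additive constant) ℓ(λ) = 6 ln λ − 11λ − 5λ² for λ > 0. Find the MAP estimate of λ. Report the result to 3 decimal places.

λ̂_MAP = 0.400

ℓ'(λ) = 6/λ − 11 − 10λ. Setting this to zero and multiplying by λ: 10λ² + 11λ − 6 = 0.
λ = (−11 + √(11² + 4·10·6)) / (2·10) = (−11 + √361) / 20 = (−11 + 19)/20 = 2/5.
ℓ''(λ) = −6/λ² − 10 < 0, confirming a maximum.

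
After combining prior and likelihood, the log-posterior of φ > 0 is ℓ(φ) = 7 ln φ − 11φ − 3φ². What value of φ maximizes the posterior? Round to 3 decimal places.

ℓ'(φ) = 7/φ − 11 − 6φ. Setting this to zero and multiplying by φ: 6φ² + 11φ − 7 = 0.
φ = (−11 + √(11² + 4·6·7)) / (2·6) = (−11 + √289) / 12 = (−11 + 17)/12 = 1/2.
ℓ''(φ) = −7/φ² − 6 < 0, confirming a maximum.

φ̂_MAP = 0.500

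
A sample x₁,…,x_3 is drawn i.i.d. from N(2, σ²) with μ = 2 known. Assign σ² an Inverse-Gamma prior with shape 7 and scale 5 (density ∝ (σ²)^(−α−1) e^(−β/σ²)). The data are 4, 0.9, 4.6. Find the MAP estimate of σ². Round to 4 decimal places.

Sum of squared deviations about the known mean: SS = (4−2)² + (0.9−2)² + (4.6−2)² = 11.97.
The Normal likelihood contributes (σ²)^(−n/2) exp(−SS/(2σ²)), so the posterior is Inverse-Gamma(α + n/2, β + SS/2) = Inverse-Gamma(8.5, 10.985).
The mode of Inverse-Gamma(a, b) is b/(a+1) = 10.985/9.5 ≈ 1.1563.

σ̂²_MAP = 1.1563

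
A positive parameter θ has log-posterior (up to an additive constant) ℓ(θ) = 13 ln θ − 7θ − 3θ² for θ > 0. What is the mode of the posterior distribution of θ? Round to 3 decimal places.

θ̂_MAP = 1.000

ℓ'(θ) = 13/θ − 7 − 6θ. Setting this to zero and multiplying by θ: 6θ² + 7θ − 13 = 0.
θ = (−7 + √(7² + 4·6·13)) / (2·6) = (−7 + √361) / 12 = (−7 + 19)/12 = 1.
ℓ''(θ) = −13/θ² − 6 < 0, confirming a maximum.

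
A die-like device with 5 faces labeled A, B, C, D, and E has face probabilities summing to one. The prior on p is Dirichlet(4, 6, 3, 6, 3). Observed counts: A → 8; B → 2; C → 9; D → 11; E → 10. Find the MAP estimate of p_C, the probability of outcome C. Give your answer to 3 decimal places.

MAP estimate of p_C = 0.193

The posterior is Dirichlet(αᵢ + nᵢ) = Dirichlet(12, 8, 12, 17, 13).
For a Dirichlet(a₁,…,a_K) with all aᵢ > 1, the mode has j-th component (aⱼ − 1)/(Σaᵢ − K).
Here Σaᵢ = 62 and K = 5, so p_C = (12 − 1)/(62 − 5) = 11/57 ≈ 0.193.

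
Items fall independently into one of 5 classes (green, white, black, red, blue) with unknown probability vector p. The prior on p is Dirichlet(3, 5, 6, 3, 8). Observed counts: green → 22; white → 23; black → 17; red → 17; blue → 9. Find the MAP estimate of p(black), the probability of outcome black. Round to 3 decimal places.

The posterior is Dirichlet(αᵢ + nᵢ) = Dirichlet(25, 28, 23, 20, 17).
For a Dirichlet(a₁,…,a_K) with all aᵢ > 1, the mode has j-th component (aⱼ − 1)/(Σaᵢ − K).
Here Σaᵢ = 113 and K = 5, so p(black) = (23 − 1)/(113 − 5) = 22/108 ≈ 0.204.

MAP estimate of p(black) = 0.204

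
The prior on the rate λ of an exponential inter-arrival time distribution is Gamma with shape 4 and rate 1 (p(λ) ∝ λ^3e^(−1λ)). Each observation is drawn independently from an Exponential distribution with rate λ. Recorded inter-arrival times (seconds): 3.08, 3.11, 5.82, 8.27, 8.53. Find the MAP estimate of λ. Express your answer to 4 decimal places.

λ̂_MAP = 0.2684

The Exponential(rate=λ) likelihood is ∝ λ^n e^(−λΣtᵢ). Here n = 5 and Σtᵢ = 3.08 + 3.11 + 5.82 + 8.27 + 8.53 = 28.81.
Posterior ∝ λ^3e^(−1λ) · λ^5e^(−28.81λ) = λ^8e^(−29.81λ), i.e. Gamma(9, 29.81).
Mode = (a−1)/b = 8/29.81 ≈ 0.2684.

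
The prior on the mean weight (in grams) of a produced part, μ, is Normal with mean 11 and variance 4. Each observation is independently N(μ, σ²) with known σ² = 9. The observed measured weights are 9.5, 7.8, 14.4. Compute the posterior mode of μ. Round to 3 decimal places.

μ̂_MAP = 10.752

n = 3; x̄ = (9.5 + 7.8 + 14.4)/3 = 31.7/3 = 317/30 ≈ 10.5667.
For a Normal prior and Normal likelihood with known variance, the posterior is Normal; its mode equals its mean, the precision-weighted average.
Prior precision 1/σ₀² = 1/4 = 0.25; data precision n/σ² = 3/9 = 1/3.
μ̂ = (0.25·11 + (1/3)·(317/30)) / (0.25 + 1/3) = (1129/180)/(7/12) = 1129/105 ≈ 10.752.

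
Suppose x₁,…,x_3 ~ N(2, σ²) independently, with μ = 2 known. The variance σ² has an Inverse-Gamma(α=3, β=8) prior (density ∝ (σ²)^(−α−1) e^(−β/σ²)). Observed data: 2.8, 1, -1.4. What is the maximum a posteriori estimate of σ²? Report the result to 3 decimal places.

σ̂²_MAP = 2.655

Sum of squared deviations about the known mean: SS = (2.8−2)² + (1−2)² + (-1.4−2)² = 13.2.
The Normal likelihood contributes (σ²)^(−n/2) exp(−SS/(2σ²)), so the posterior is Inverse-Gamma(α + n/2, β + SS/2) = Inverse-Gamma(4.5, 14.6).
The mode of Inverse-Gamma(a, b) is b/(a+1) = 14.6/5.5 ≈ 2.655.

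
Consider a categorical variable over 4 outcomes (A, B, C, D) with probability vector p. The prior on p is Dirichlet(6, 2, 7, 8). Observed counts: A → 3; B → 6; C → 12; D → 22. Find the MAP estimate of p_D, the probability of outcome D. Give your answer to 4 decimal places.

The posterior is Dirichlet(αᵢ + nᵢ) = Dirichlet(9, 8, 19, 30).
For a Dirichlet(a₁,…,a_K) with all aᵢ > 1, the mode has j-th component (aⱼ − 1)/(Σaᵢ − K).
Here Σaᵢ = 66 and K = 4, so p_D = (30 − 1)/(66 − 4) = 29/62 ≈ 0.4677.

MAP estimate of p_D = 0.4677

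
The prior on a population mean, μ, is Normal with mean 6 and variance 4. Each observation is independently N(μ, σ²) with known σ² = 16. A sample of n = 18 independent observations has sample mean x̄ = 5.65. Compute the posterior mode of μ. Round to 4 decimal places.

μ̂_MAP = 5.7136

n = 18, x̄ = 5.65.
For a Normal prior and Normal likelihood with known variance, the posterior is Normal; its mode equals its mean, the precision-weighted average.
Prior precision 1/σ₀² = 1/4 = 0.25; data precision n/σ² = 18/16 = 1.125.
μ̂ = (0.25·6 + 1.125·5.65) / (0.25 + 1.125) = 7.85625/1.375 = 1257/220 ≈ 5.7136.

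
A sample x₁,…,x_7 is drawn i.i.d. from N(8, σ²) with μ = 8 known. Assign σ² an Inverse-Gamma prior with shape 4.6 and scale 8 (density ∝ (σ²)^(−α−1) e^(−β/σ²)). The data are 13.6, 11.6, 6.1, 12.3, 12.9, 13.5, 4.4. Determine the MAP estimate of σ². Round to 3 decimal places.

σ̂²_MAP = 8.222

Sum of squared deviations about the known mean: SS = (13.6−8)² + (11.6−8)² + (6.1−8)² + (12.3−8)² + (12.9−8)² + (13.5−8)² + (4.4−8)² = 133.64.
The Normal likelihood contributes (σ²)^(−n/2) exp(−SS/(2σ²)), so the posterior is Inverse-Gamma(α + n/2, β + SS/2) = Inverse-Gamma(8.1, 74.82).
The mode of Inverse-Gamma(a, b) is b/(a+1) = 74.82/9.1 ≈ 8.222.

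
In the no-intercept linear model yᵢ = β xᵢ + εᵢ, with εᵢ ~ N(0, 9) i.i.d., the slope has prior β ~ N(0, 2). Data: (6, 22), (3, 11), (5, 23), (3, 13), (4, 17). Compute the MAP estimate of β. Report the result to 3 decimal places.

β̂_MAP = 3.889

log p(β | y) = −Σ(yᵢ − βxᵢ)²/(2·9) − β²/(2·2) + const.
Setting the derivative to zero: Σxᵢ(yᵢ − βxᵢ)/9 − β/2 = 0, so β = Σxᵢyᵢ / (Σxᵢ² + σ²/τ²).
Σxᵢyᵢ = 6·22 + 3·11 + 5·23 + 3·13 + 4·17 = 387; Σxᵢ² = 95; σ²/τ² = 4.5.
β̂_MAP = 387 / (95 + 4.5) = 387/99.5 ≈ 3.889.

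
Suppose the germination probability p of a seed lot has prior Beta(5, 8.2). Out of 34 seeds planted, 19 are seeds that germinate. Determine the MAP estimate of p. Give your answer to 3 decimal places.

Prior: Beta(5, 8.2).
Data: 19 successes in 34 trials. The binomial likelihood contributes p^19(1−p)^15, so the posterior is Beta(5+19, 8.2+15) = Beta(24, 23.2).
For Beta(a, b) with a, b > 1 the mode is (a−1)/(a+b−2) = 23/45.2 ≈ 0.509.

p̂_MAP = 0.509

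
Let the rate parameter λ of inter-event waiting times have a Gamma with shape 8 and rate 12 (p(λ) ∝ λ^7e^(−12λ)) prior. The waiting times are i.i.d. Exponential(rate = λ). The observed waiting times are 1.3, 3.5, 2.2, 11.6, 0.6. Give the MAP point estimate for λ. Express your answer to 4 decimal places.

λ̂_MAP = 0.3846

The Exponential(rate=λ) likelihood is ∝ λ^n e^(−λΣtᵢ). Here n = 5 and Σtᵢ = 1.3 + 3.5 + 2.2 + 11.6 + 0.6 = 19.2.
Posterior ∝ λ^7e^(−12λ) · λ^5e^(−19.2λ) = λ^12e^(−31.2λ), i.e. Gamma(13, 31.2).
Mode = (a−1)/b = 12/31.2 ≈ 0.3846.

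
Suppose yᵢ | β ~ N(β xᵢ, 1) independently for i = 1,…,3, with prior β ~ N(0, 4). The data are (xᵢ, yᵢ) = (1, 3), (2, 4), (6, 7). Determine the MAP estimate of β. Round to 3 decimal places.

β̂_MAP = 1.285

log p(β | y) = −Σ(yᵢ − βxᵢ)²/(2·1) − β²/(2·4) + const.
Setting the derivative to zero: Σxᵢ(yᵢ − βxᵢ)/1 − β/4 = 0, so β = Σxᵢyᵢ / (Σxᵢ² + σ²/τ²).
Σxᵢyᵢ = 1·3 + 2·4 + 6·7 = 53; Σxᵢ² = 41; σ²/τ² = 0.25.
β̂_MAP = 53 / (41 + 0.25) = 53/41.25 ≈ 1.285.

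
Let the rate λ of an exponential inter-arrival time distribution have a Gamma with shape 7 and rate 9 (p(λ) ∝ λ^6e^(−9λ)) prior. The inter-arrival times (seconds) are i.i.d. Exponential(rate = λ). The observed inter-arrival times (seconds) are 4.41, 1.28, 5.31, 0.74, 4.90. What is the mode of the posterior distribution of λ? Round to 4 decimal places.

λ̂_MAP = 0.4290

The Exponential(rate=λ) likelihood is ∝ λ^n e^(−λΣtᵢ). Here n = 5 and Σtᵢ = 4.41 + 1.28 + 5.31 + 0.74 + 4.90 = 16.64.
Posterior ∝ λ^6e^(−9λ) · λ^5e^(−16.64λ) = λ^11e^(−25.64λ), i.e. Gamma(12, 25.64).
Mode = (a−1)/b = 11/25.64 ≈ 0.4290.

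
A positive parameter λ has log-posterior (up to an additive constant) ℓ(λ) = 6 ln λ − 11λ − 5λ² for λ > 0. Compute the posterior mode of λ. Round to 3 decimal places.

ℓ'(λ) = 6/λ − 11 − 10λ. Setting this to zero and multiplying by λ: 10λ² + 11λ − 6 = 0.
λ = (−11 + √(11² + 4·10·6)) / (2·10) = (−11 + √361) / 20 = (−11 + 19)/20 = 2/5.
ℓ''(λ) = −6/λ² − 10 < 0, confirming a maximum.

λ̂_MAP = 0.400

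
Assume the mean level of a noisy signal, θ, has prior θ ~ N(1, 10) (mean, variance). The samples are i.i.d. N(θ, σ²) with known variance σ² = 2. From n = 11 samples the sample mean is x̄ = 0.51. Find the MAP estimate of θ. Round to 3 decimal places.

θ̂_MAP = 0.519

n = 11, x̄ = 0.51.
For a Normal prior and Normal likelihood with known variance, the posterior is Normal; its mode equals its mean, the precision-weighted average.
Prior precision 1/σ₀² = 1/10 = 0.1; data precision n/σ² = 11/2 = 5.5.
θ̂ = (0.1·1 + 5.5·0.51) / (0.1 + 5.5) = 2.905/5.6 = 0.51875 ≈ 0.519.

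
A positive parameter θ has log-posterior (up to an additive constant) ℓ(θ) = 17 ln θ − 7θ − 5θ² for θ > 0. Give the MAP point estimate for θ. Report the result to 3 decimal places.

θ̂_MAP = 1.000

ℓ'(θ) = 17/θ − 7 − 10θ. Setting this to zero and multiplying by θ: 10θ² + 7θ − 17 = 0.
θ = (−7 + √(7² + 4·10·17)) / (2·10) = (−7 + √729) / 20 = (−7 + 27)/20 = 1.
ℓ''(θ) = −17/θ² − 10 < 0, confirming a maximum.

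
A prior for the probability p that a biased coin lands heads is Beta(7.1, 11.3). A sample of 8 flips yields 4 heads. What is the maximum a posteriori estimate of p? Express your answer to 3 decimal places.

Prior: Beta(7.1, 11.3).
Data: 4 successes in 8 trials. The binomial likelihood contributes p^4(1−p)^4, so the posterior is Beta(7.1+4, 11.3+4) = Beta(11.1, 15.3).
For Beta(a, b) with a, b > 1 the mode is (a−1)/(a+b−2) = 10.1/24.4 ≈ 0.414.

p̂_MAP = 0.414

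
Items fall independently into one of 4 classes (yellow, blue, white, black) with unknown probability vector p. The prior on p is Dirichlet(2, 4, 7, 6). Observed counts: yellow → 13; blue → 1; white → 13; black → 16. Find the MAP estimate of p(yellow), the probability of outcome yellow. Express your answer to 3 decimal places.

The posterior is Dirichlet(αᵢ + nᵢ) = Dirichlet(15, 5, 20, 22).
For a Dirichlet(a₁,…,a_K) with all aᵢ > 1, the mode has j-th component (aⱼ − 1)/(Σaᵢ − K).
Here Σaᵢ = 62 and K = 4, so p(yellow) = (15 − 1)/(62 − 4) = 14/58 ≈ 0.241.

MAP estimate of p(yellow) = 0.241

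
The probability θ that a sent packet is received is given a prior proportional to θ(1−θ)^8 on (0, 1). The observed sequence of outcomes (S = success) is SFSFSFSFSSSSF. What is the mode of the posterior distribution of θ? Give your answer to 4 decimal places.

The prior density ∝ θ(1−θ)^8 is the kernel of Beta(2, 9).
Data: 8 successes in 13 trials (from the sequence). The binomial likelihood contributes θ^8(1−θ)^5, so the posterior is Beta(2+8, 9+5) = Beta(10, 14).
For Beta(a, b) with a, b > 1 the mode is (a−1)/(a+b−2) = 9/22 ≈ 0.4091.

θ̂_MAP = 0.4091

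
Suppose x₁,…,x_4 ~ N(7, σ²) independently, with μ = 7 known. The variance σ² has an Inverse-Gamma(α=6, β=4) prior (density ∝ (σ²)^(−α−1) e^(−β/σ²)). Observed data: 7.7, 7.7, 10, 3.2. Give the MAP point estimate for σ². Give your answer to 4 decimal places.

σ̂²_MAP = 1.8011

Sum of squared deviations about the known mean: SS = (7.7−7)² + (7.7−7)² + (10−7)² + (3.2−7)² = 24.42.
The Normal likelihood contributes (σ²)^(−n/2) exp(−SS/(2σ²)), so the posterior is Inverse-Gamma(α + n/2, β + SS/2) = Inverse-Gamma(8, 16.21).
The mode of Inverse-Gamma(a, b) is b/(a+1) = 16.21/9 ≈ 1.8011.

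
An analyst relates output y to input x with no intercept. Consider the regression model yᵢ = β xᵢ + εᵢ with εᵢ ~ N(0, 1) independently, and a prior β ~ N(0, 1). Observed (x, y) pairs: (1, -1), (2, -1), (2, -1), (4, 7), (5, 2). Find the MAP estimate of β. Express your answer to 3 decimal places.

β̂_MAP = 0.647

log p(β | y) = −Σ(yᵢ − βxᵢ)²/(2·1) − β²/(2·1) + const.
Setting the derivative to zero: Σxᵢ(yᵢ − βxᵢ)/1 − β/1 = 0, so β = Σxᵢyᵢ / (Σxᵢ² + σ²/τ²).
Σxᵢyᵢ = 1·(-1) + 2·(-1) + 2·(-1) + 4·7 + 5·2 = 33; Σxᵢ² = 50; σ²/τ² = 1.
β̂_MAP = 33 / (50 + 1) = 33/51 ≈ 0.647.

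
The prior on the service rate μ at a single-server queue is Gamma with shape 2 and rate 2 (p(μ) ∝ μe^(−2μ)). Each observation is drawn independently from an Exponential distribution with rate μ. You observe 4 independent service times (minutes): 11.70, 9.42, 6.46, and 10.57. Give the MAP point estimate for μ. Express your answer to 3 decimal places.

The Exponential(rate=μ) likelihood is ∝ μ^n e^(−μΣtᵢ). Here n = 4 and Σtᵢ = 11.70 + 9.42 + 6.46 + 10.57 = 38.15.
Posterior ∝ μe^(−2μ) · μ^4e^(−38.15μ) = μ^5e^(−40.15μ), i.e. Gamma(6, 40.15).
Mode = (a−1)/b = 5/40.15 ≈ 0.125.

μ̂_MAP = 0.125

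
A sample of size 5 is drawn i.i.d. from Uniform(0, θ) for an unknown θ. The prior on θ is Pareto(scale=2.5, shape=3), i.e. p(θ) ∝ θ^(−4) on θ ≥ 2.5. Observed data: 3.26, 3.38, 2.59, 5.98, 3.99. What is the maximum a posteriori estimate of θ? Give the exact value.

The Uniform(0, θ) likelihood is θ^(−n) for θ ≥ max(xᵢ), zero otherwise. Here max(xᵢ) = 5.98.
Posterior ∝ θ^(−4) · θ^(−5) = θ^(−9) on θ ≥ max(2.5, 5.98) = 5.98.
This density is strictly decreasing in θ, so the posterior mode lies at the lower boundary of the support.

θ̂_MAP = 5.98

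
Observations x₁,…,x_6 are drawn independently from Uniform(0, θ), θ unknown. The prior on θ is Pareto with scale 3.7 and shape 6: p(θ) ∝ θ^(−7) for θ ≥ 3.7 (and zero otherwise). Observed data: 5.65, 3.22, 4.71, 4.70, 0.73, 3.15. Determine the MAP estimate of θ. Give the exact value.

θ̂_MAP = 5.65

The Uniform(0, θ) likelihood is θ^(−n) for θ ≥ max(xᵢ), zero otherwise. Here max(xᵢ) = 5.65.
Posterior ∝ θ^(−7) · θ^(−6) = θ^(−13) on θ ≥ max(3.7, 5.65) = 5.65.
This density is strictly decreasing in θ, so the posterior mode lies at the lower boundary of the support.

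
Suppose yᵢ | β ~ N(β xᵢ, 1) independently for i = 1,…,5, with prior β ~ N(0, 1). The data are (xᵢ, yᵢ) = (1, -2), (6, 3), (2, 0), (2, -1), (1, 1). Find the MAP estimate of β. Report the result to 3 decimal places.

β̂_MAP = 0.319

log p(β | y) = −Σ(yᵢ − βxᵢ)²/(2·1) − β²/(2·1) + const.
Setting the derivative to zero: Σxᵢ(yᵢ − βxᵢ)/1 − β/1 = 0, so β = Σxᵢyᵢ / (Σxᵢ² + σ²/τ²).
Σxᵢyᵢ = 1·(-2) + 6·3 + 2·0 + 2·(-1) + 1·1 = 15; Σxᵢ² = 46; σ²/τ² = 1.
β̂_MAP = 15 / (46 + 1) = 15/47 ≈ 0.319.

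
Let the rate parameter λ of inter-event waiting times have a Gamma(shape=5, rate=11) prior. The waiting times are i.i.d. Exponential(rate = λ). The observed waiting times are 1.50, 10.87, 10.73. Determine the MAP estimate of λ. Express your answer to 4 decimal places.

λ̂_MAP = 0.2053

The Exponential(rate=λ) likelihood is ∝ λ^n e^(−λΣtᵢ). Here n = 3 and Σtᵢ = 1.50 + 10.87 + 10.73 = 23.10.
Posterior ∝ λ^4e^(−11λ) · λ^3e^(−23.10λ) = λ^7e^(−34.10λ), i.e. Gamma(8, 34.10).
Mode = (a−1)/b = 7/34.10 ≈ 0.2053.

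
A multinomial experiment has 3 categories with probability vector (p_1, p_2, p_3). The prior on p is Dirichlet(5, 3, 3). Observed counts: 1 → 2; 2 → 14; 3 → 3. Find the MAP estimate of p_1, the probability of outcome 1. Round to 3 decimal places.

The posterior is Dirichlet(αᵢ + nᵢ) = Dirichlet(7, 17, 6).
For a Dirichlet(a₁,…,a_K) with all aᵢ > 1, the mode has j-th component (aⱼ − 1)/(Σaᵢ − K).
Here Σaᵢ = 30 and K = 3, so p_1 = (7 − 1)/(30 − 3) = 6/27 ≈ 0.222.

MAP estimate: 0.222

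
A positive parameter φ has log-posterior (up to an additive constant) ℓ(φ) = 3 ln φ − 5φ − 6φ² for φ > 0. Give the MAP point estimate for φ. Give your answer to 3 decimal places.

φ̂_MAP = 0.333

ℓ'(φ) = 3/φ − 5 − 12φ. Setting this to zero and multiplying by φ: 12φ² + 5φ − 3 = 0.
φ = (−5 + √(5² + 4·12·3)) / (2·12) = (−5 + √169) / 24 = (−5 + 13)/24 = 1/3.
ℓ''(φ) = −3/φ² − 12 < 0, confirming a maximum.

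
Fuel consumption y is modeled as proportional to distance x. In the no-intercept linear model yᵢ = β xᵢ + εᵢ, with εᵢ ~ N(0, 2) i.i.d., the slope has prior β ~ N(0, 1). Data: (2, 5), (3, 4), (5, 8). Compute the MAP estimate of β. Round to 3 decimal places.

log p(β | y) = −Σ(yᵢ − βxᵢ)²/(2·2) − β²/(2·1) + const.
Setting the derivative to zero: Σxᵢ(yᵢ − βxᵢ)/2 − β/1 = 0, so β = Σxᵢyᵢ / (Σxᵢ² + σ²/τ²).
Σxᵢyᵢ = 2·5 + 3·4 + 5·8 = 62; Σxᵢ² = 38; σ²/τ² = 2.
β̂_MAP = 62 / (38 + 2) = 62/40 ≈ 1.550.

β̂_MAP = 1.550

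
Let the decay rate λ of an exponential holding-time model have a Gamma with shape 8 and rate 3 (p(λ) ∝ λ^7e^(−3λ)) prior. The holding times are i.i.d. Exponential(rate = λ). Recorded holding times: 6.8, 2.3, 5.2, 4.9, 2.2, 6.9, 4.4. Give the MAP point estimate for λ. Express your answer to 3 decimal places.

λ̂_MAP = 0.392

The Exponential(rate=λ) likelihood is ∝ λ^n e^(−λΣtᵢ). Here n = 7 and Σtᵢ = 6.8 + 2.3 + 5.2 + 4.9 + 2.2 + 6.9 + 4.4 = 32.7.
Posterior ∝ λ^7e^(−3λ) · λ^7e^(−32.7λ) = λ^14e^(−35.7λ), i.e. Gamma(15, 35.7).
Mode = (a−1)/b = 14/35.7 ≈ 0.392.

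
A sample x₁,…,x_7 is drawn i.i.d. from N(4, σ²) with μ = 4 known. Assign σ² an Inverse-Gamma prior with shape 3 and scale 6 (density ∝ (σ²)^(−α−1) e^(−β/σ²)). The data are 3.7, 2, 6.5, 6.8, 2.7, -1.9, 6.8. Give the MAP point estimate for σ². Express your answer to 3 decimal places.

Sum of squared deviations about the known mean: SS = (3.7−4)² + (2−4)² + (6.5−4)² + (6.8−4)² + (2.7−4)² + (-1.9−4)² + (6.8−4)² = 62.52.
The Normal likelihood contributes (σ²)^(−n/2) exp(−SS/(2σ²)), so the posterior is Inverse-Gamma(α + n/2, β + SS/2) = Inverse-Gamma(6.5, 37.26).
The mode of Inverse-Gamma(a, b) is b/(a+1) = 37.26/7.5 ≈ 4.968.

σ̂²_MAP = 4.968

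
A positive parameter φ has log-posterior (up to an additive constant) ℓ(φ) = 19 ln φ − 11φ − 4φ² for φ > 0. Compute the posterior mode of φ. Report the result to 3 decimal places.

φ̂_MAP = 1.000

ℓ'(φ) = 19/φ − 11 − 8φ. Setting this to zero and multiplying by φ: 8φ² + 11φ − 19 = 0.
φ = (−11 + √(11² + 4·8·19)) / (2·8) = (−11 + √729) / 16 = (−11 + 27)/16 = 1.
ℓ''(φ) = −19/φ² − 8 < 0, confirming a maximum.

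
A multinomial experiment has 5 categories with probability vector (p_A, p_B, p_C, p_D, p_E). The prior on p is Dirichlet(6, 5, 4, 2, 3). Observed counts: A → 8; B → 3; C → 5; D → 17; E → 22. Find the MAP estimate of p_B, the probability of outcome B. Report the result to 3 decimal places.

MAP estimate of p_B = 0.100

The posterior is Dirichlet(αᵢ + nᵢ) = Dirichlet(14, 8, 9, 19, 25).
For a Dirichlet(a₁,…,a_K) with all aᵢ > 1, the mode has j-th component (aⱼ − 1)/(Σaᵢ − K).
Here Σaᵢ = 75 and K = 5, so p_B = (8 − 1)/(75 − 5) = 7/70 ≈ 0.100.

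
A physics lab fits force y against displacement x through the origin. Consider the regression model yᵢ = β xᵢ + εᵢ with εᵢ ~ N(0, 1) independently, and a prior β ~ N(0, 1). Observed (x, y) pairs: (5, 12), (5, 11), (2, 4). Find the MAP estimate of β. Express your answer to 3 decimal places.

β̂_MAP = 2.236

log p(β | y) = −Σ(yᵢ − βxᵢ)²/(2·1) − β²/(2·1) + const.
Setting the derivative to zero: Σxᵢ(yᵢ − βxᵢ)/1 − β/1 = 0, so β = Σxᵢyᵢ / (Σxᵢ² + σ²/τ²).
Σxᵢyᵢ = 5·12 + 5·11 + 2·4 = 123; Σxᵢ² = 54; σ²/τ² = 1.
β̂_MAP = 123 / (54 + 1) = 123/55 ≈ 2.236.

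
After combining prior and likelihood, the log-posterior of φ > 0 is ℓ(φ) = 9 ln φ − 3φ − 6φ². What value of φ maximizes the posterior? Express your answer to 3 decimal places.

φ̂_MAP = 0.750

ℓ'(φ) = 9/φ − 3 − 12φ. Setting this to zero and multiplying by φ: 12φ² + 3φ − 9 = 0.
φ = (−3 + √(3² + 4·12·9)) / (2·12) = (−3 + √441) / 24 = (−3 + 21)/24 = 3/4.
ℓ''(φ) = −9/φ² − 12 < 0, confirming a maximum.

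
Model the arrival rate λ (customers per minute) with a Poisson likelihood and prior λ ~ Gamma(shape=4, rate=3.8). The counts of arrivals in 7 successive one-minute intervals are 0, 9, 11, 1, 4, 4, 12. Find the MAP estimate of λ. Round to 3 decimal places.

Σxᵢ = 0+9+11+1+4+4+12 = 41, with n = 7.
Posterior ∝ λ^3e^(−3.8λ) · λ^41e^(−7λ) = λ^44e^(−10.8λ), i.e. Gamma(shape=45, rate=10.8).
The mode of a Gamma(a, b) with a ≥ 1 (shape–rate) is (a−1)/b = 44/10.8 ≈ 4.074.

λ̂_MAP = 4.074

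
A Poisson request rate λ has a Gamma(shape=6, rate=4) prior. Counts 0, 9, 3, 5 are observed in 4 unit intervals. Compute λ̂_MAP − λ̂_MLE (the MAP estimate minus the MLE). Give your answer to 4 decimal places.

MAP − MLE = -1.5000

Σxᵢ = 17. Posterior is Gamma(23, 8); MAP = (23−1)/8 = 22/8 ≈ 2.75000.
MLE = x̄ = 17/4 ≈ 4.25000.
Difference = 22/8 − 17/4 = -3/2 ≈ -1.5000.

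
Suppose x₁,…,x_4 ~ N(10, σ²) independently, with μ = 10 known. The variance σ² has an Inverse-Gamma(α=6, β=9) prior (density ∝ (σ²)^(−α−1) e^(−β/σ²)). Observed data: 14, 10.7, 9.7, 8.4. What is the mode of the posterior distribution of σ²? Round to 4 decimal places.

Sum of squared deviations about the known mean: SS = (14−10)² + (10.7−10)² + (9.7−10)² + (8.4−10)² = 19.14.
The Normal likelihood contributes (σ²)^(−n/2) exp(−SS/(2σ²)), so the posterior is Inverse-Gamma(α + n/2, β + SS/2) = Inverse-Gamma(8, 18.57).
The mode of Inverse-Gamma(a, b) is b/(a+1) = 18.57/9 ≈ 2.0633.

σ̂²_MAP = 2.0633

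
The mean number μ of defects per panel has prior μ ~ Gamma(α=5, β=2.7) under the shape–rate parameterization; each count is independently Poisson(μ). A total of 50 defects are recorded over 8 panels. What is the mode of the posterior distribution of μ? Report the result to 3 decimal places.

μ̂_MAP = 5.047

Σxᵢ = 50, n = 8.
Posterior ∝ μ^4e^(−2.7μ) · μ^50e^(−8μ) = μ^54e^(−10.7μ), i.e. Gamma(shape=55, rate=10.7).
The mode of a Gamma(a, b) with a ≥ 1 (shape–rate) is (a−1)/b = 54/10.7 ≈ 5.047.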